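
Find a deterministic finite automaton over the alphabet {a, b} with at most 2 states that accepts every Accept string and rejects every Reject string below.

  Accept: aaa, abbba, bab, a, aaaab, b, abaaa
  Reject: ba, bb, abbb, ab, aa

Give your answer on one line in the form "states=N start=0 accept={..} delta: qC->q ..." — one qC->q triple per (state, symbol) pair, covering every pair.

Fold the examples into a partial DFA from state 0: repeatedly fix the first undefined (state, symbol) met by the shortest-then-alphabetical prefix, trying targets in increasing order and rejecting any under which an Accept and a Reject string meet in one state with the same remainder; add a state when all current targets are rejected. Accepting states are where Accept strings end.
a: 0a undefined. 0a->0: no, aaa/aa meet in 0. Open state 1: 0a->1.
b: 0b undefined. 0b->0: no, bab/ab meet in 1 with "b" left. 0b->1: ok.
aa: 1a undefined. 1a->0: ok.
ab: 1b undefined. 1b->0: ok.
All examples now run through 2 states with every (state, symbol) defined. Accept strings end in {1}, Reject strings end in {0}; accept={1}.

states=2 start=0 accept={1} delta: 0a->1 0b->1 1a->0 1b->0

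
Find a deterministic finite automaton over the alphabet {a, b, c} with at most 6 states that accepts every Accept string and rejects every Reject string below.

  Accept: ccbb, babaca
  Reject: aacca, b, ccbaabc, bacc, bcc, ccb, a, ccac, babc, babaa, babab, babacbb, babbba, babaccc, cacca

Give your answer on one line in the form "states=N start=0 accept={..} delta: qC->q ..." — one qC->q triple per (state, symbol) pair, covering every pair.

State merging on the prefix tree: take the shortest (then alphabetical) example prefix whose next move is undefined and point that move at state 0, else 1, else 2, ...; a target is out if some Accept/Reject pair would then sit in one state with the same input left (inseparable). If every existing state is out, open a new one.
a: 0a undefined. 0a->0: ok.
b: 0b undefined. 0b->0: ok.
c: 0c undefined. 0c->0: no, ccbb/aacca meet in 0. Open state 1: 0c->1.
ca: 1a undefined. 1a->0: no, babaca/b meet in 0. 1a->1: no, babaca/babc meet in 1. Open state 2: 1a->2.
cc: 1c undefined. 1c->0: no, ccbb/aacca meet in 0. 1c->1: no, ccbb/babacbb meet in 1 with "bb" left. 1c->2: no, babaca/bacc meet in 2. Open state 3: 1c->3.
cac: 2c undefined. 2c->0: no, babaca/cacca meet in 2. 2c->1: ok.
cca: 3a undefined. 3a->0: ok.
ccb: 3b undefined. 3b->0: no, ccbb/aacca meet in 0. 3b->1: ok.
ccbb: 1b undefined. 1b->0: no, ccbb/aacca meet in 0. 1b->1: no, ccbb/ccb meet in 1. 1b->2: ok.
ccbaa: 2a undefined. 2a->0: ok.
babacbb: 2b undefined. 2b->0: ok.
babaccc: 3c undefined. 3c->0: ok.
All examples now run through 4 states with every (state, symbol) defined. Accept strings end in {2}, Reject strings end in {0,1,3}; accept={2}.

states=4 start=0 accept={2} delta: 0a->0 0b->0 0c->1 1a->2 1b->2 1c->3 2a->0 2b->0 2c->1 3a->0 3b->1 3c->0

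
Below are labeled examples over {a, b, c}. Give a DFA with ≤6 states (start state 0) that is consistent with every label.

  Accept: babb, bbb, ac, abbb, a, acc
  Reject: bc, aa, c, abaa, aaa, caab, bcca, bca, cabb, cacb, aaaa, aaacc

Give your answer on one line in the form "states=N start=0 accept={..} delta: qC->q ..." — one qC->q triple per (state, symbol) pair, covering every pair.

states=3 start=0 accept={0,1} delta: 0a->1 0b->0 0c->2 1a->2 1b->0 1c->1 2a->2 2b->2 2c->2

Grow the machine one transition at a time. Run the examples from 0; the earliest place one falls off (shortest prefix, ties alphabetical) gets sent to the lowest-numbered state that keeps every Accept/Reject pair distinguishable — a pair clashes when both reach the same state with identical unread suffix — and to a fresh state only if none does.
a: 0a undefined. 0a->0: no, ac/c meet in 0 with "c" left. Open state 1: 0a->1.
b: 0b undefined. 0b->0: ok.
c: 0c undefined. 0c->0: no, babb/cabb meet in 1 with "bb" left. 0c->1: no, a/bc meet in 1. Open state 2: 0c->2.
aa: 1a undefined. 1a->0: no, bbb/aa meet in 0. 1a->1: no, a/aa meet in 1. 1a->2: ok.
ab: 1b undefined. 1b->0: ok.
ac: 1c undefined. 1c->0: no, acc/bc meet in 2. 1c->1: ok.
ca: 2a undefined. 2a->0: no, babb/aaa meet in 0. 2a->1: no, babb/cabb meet in 0. 2a->2: ok.
bcc: 2c undefined. 2c->0: no, babb/cacb meet in 0. 2c->1: no, babb/cacb meet in 0. 2c->2: ok.
cab: 2b undefined. 2b->0: no, babb/caab meet in 0. 2b->1: no, babb/cabb meet in 0. 2b->2: ok.
All examples now run through 3 states with every (state, symbol) defined. Accept strings end in {0,1}, Reject strings end in {2}; accept={0,1}.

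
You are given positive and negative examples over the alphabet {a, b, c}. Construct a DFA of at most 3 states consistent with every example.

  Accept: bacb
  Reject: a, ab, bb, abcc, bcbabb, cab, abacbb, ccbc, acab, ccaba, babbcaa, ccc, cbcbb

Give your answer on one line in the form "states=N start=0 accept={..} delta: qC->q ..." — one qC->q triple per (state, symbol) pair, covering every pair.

states=3 start=0 accept={2} delta: 0a->0 0b->0 0c->1 1a->0 1b->2 1c->0 2a->0 2b->0 2c->0

Fold the examples into a partial DFA from state 0: repeatedly fix the first undefined (state, symbol) met by the shortest-then-alphabetical prefix, trying targets in increasing order and rejecting any under which an Accept and a Reject string meet in one state with the same remainder; add a state when all current targets are rejected. Accepting states are where Accept strings end.
a: 0a undefined. 0a->0: ok.
b: 0b undefined. 0b->0: ok.
c: 0c undefined. 0c->0: no, bacb/a meet in 0. Open state 1: 0c->1.
ca: 1a undefined. 1a->0: ok.
cb: 1b undefined. 1b->0: no, bacb/a meet in 0. 1b->1: no, bacb/abacbb meet in 1. Open state 2: 1b->2.
cc: 1c undefined. 1c->0: ok.
cbc: 2c undefined. 2c->0: ok.
bcba: 2a undefined. 2a->0: ok.
abacbb: 2b undefined. 2b->0: ok.
All examples now run through 3 states with every (state, symbol) defined. Accept strings end in {2}, Reject strings end in {0,1}; accept={2}.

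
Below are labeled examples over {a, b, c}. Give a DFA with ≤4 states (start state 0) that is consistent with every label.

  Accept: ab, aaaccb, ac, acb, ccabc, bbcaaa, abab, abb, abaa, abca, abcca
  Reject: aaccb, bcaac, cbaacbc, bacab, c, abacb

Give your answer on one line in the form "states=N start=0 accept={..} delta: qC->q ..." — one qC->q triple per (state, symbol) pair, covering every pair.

states=4 start=0 accept={1,2,3} delta: 0a->1 0b->0 0c->0 1a->0 1b->2 1c->1 2a->2 2b->1 2c->3 3a->1 3b->0 3c->0

Grow the machine one transition at a time. Run the examples from 0; the earliest place one falls off (shortest prefix, ties alphabetical) gets sent to the lowest-numbered state that keeps every Accept/Reject pair distinguishable — a pair clashes when both reach the same state with identical unread suffix — and to a fresh state only if none does.
a: 0a undefined. 0a->0: no, aaaccb/aaccb meet in 0 with "ccb" left. Open state 1: 0a->1.
b: 0b undefined. 0b->0: ok.
c: 0c undefined. 0c->0: ok.
aa: 1a undefined. 1a->0: ok.
ab: 1b undefined. 1b->0: no, ab/aaccb meet in 0. 1b->1: no, abab/aaccb meet in 0. Open state 2: 1b->2.
ac: 1c undefined. 1c->0: no, ab/bacab meet in 2. 1c->1: ok.
aba: 2a undefined. 2a->0: no, abab/aaccb meet in 0. 2a->1: no, ab/abacb meet in 2. 2a->2: ok.
abb: 2b undefined. 2b->0: no, abab/aaccb meet in 0. 2b->1: ok.
abc: 2c undefined. 2c->0: no, ccabc/aaccb meet in 0. 2c->1: no, ab/abacb meet in 2. 2c->2: no, ac/abacb meet in 1. Open state 3: 2c->3.
abca: 3a undefined. 3a->0: no, abca/aaccb meet in 0. 3a->1: ok.
abcc: 3c undefined. 3c->0: ok.
abacb: 3b undefined. 3b->0: ok.
All examples now run through 4 states with every (state, symbol) defined. Accept strings end in {1,2,3}, Reject strings end in {0}; accept={1,2,3}.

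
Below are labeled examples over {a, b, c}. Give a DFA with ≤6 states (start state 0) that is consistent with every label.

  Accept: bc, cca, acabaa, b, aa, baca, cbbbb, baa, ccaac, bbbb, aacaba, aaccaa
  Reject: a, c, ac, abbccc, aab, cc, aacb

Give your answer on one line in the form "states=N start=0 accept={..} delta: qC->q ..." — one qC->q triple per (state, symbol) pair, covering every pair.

State merging on the prefix tree: take the shortest (then alphabetical) example prefix whose next move is undefined and point that move at state 0, else 1, else 2, ...; a target is out if some Accept/Reject pair would then sit in one state with the same input left (inseparable). If every existing state is out, open a new one.
a: 0a undefined. 0a->0: no, b/aab meet in 0 with "b" left. Open state 1: 0a->1.
b: 0b undefined. 0b->0: no, bc/c meet in 0 with "c" left. 0b->1: no, bc/ac meet in 1 with "c" left. Open state 2: 0b->2.
c: 0c undefined. 0c->0: no, cca/a meet in 1. 0c->1: ok.
aa: 1a undefined. 1a->0: no, b/aab meet in 2. 1a->1: no, aa/a meet in 1. 1a->2: ok.
ab: 1b undefined. 1b->0: ok.
ac: 1c undefined. 1c->0: no, cca/a meet in 1. 1c->1: ok.
ba: 2a undefined. 2a->0: no, baa/a meet in 1. 2a->1: no, ccaac/a meet in 1. 2a->2: ok.
bb: 2b undefined. 2b->0: no, bbbb/aab meet in 0. 2b->1: ok.
bc: 2c undefined. 2c->0: no, cca/aacb meet in 2. 2c->1: no, bc/a meet in 1. 2c->2: no, bc/abbccc meet in 2. Open state 3: 2c->3.
aaca: 3a undefined. 3a->0: ok.
aacb: 3b undefined. 3b->0: no, baca/aacb meet in 0. 3b->1: ok.
aacc: 3c undefined. 3c->0: ok.
All examples now run through 4 states with every (state, symbol) defined. Accept strings end in {0,2,3}, Reject strings end in {1}; accept={0,2,3}.

states=4 start=0 accept={0,2,3} delta: 0a->1 0b->2 0c->1 1a->2 1b->0 1c->1 2a->2 2b->1 2c->3 3a->0 3b->1 3c->0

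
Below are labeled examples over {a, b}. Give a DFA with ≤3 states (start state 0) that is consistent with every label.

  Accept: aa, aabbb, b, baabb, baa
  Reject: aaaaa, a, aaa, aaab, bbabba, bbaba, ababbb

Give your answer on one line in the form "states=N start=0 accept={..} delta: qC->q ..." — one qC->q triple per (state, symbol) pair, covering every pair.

Grow the machine one transition at a time. Run the examples from 0; the earliest place one falls off (shortest prefix, ties alphabetical) gets sent to the lowest-numbered state that keeps every Accept/Reject pair distinguishable — a pair clashes when both reach the same state with identical unread suffix — and to a fresh state only if none does.
a: 0a undefined. 0a->0: no, aa/aaaaa meet in 0. Open state 1: 0a->1.
b: 0b undefined. 0b->0: ok.
aa: 1a undefined. 1a->0: ok.
ab: 1b undefined. 1b->0: no, aa/aaab meet in 0. 1b->1: no, aa/bbabba meet in 0. Open state 2: 1b->2.
aba: 2a undefined. 2a->0: no, aa/bbaba meet in 0. 2a->1: ok.
ababb: 2b undefined. 2b->0: no, aa/ababbb meet in 0. 2b->1: no, aa/bbabba meet in 0. 2b->2: ok.
All examples now run through 3 states with every (state, symbol) defined. Accept strings end in {0}, Reject strings end in {1,2}; accept={0}.

states=3 start=0 accept={0} delta: 0a->1 0b->0 1a->0 1b->2 2a->1 2b->2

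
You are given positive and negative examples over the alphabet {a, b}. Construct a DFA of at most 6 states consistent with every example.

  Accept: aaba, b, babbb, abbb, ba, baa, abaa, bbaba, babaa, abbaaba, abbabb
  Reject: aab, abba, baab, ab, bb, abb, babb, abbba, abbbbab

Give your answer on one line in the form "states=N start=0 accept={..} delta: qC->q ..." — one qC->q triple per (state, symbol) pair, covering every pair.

states=5 start=0 accept={0,1,4} delta: 0a->1 0b->1 1a->1 1b->2 2a->0 2b->3 3a->2 3b->4 4a->2 4b->0

Grow the machine one transition at a time. Run the examples from 0; the earliest place one falls off (shortest prefix, ties alphabetical) gets sent to the lowest-numbered state that keeps every Accept/Reject pair distinguishable — a pair clashes when both reach the same state with identical unread suffix — and to a fresh state only if none does.
a: 0a undefined. 0a->0: no, b/aab meet in 0 with "b" left. Open state 1: 0a->1.
b: 0b undefined. 0b->0: no, b/bb meet in 0. 0b->1: ok.
aa: 1a undefined. 1a->0: no, b/aab meet in 1. 1a->1: ok.
ab: 1b undefined. 1b->0: no, aaba/abba meet in 1. 1b->1: no, aaba/aab meet in 1. Open state 2: 1b->2.
aba: 2a undefined. 2a->0: ok.
abb: 2b undefined. 2b->0: no, aaba/abb meet in 0. 2b->1: no, aaba/abbba meet in 0. 2b->2: no, aaba/abba meet in 0. Open state 3: 2b->3.
abba: 3a undefined. 3a->0: no, aaba/abba meet in 0. 3a->1: no, b/abba meet in 1. 3a->2: ok.
abbb: 3b undefined. 3b->0: no, b/abbba meet in 1. 3b->1: no, b/abbba meet in 1. 3b->2: no, aaba/abbba meet in 0. 3b->3: no, babbb/abb meet in 3. Open state 4: 3b->4.
abbba: 4a undefined. 4a->0: no, aaba/abbba meet in 0. 4a->1: no, b/abbba meet in 1. 4a->2: ok.
abbbb: 4b undefined. 4b->0: ok.
All examples now run through 5 states with every (state, symbol) defined. Accept strings end in {0,1,4}, Reject strings end in {2,3}; accept={0,1,4}.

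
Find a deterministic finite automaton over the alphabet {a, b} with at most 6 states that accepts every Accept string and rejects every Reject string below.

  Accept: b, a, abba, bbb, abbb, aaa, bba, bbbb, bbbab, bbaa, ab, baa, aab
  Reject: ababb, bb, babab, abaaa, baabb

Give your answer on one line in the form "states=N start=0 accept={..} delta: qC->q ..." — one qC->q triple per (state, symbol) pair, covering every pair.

Fold the examples into a partial DFA from state 0: repeatedly fix the first undefined (state, symbol) met by the shortest-then-alphabetical prefix, trying targets in increasing order and rejecting any under which an Accept and a Reject string meet in one state with the same remainder; add a state when all current targets are rejected. Accepting states are where Accept strings end.
a: 0a undefined. 0a->0: ok.
b: 0b undefined. 0b->0: no, b/ababb meet in 0. Open state 1: 0b->1.
ba: 1a undefined. 1a->0: no, b/babab meet in 1. 1a->1: no, b/abaaa meet in 1. Open state 2: 1a->2.
bb: 1b undefined. 1b->0: no, a/bb meet in 0. 1b->1: no, b/bb meet in 1. 1b->2: no, bbbb/ababb meet in 2 with "bb" left. Open state 3: 1b->3.
baa: 2a undefined. 2a->0: no, a/abaaa meet in 0. 2a->1: no, bbb/baabb meet in 3 with "b" left. 2a->2: no, baa/abaaa meet in 2. 2a->3: no, abba/abaaa meet in 3 with "a" left. Open state 4: 2a->4.
bab: 2b undefined. 2b->0: no, b/ababb meet in 1. 2b->1: no, b/babab meet in 1. 2b->2: ok.
bba: 3a undefined. 3a->0: ok.
bbb: 3b undefined. 3b->0: ok.
baab: 4b undefined. 4b->0: no, b/baabb meet in 1. 4b->1: no, b/babab meet in 1. 4b->2: ok.
abaaa: 4a undefined. 4a->0: no, a/abaaa meet in 0. 4a->1: no, b/abaaa meet in 1. 4a->2: ok.
All examples now run through 5 states with every (state, symbol) defined. Accept strings end in {0,1,4}, Reject strings end in {2,3}; accept={0,1,4}.

states=5 start=0 accept={0,1,4} delta: 0a->0 0b->1 1a->2 1b->3 2a->4 2b->2 3a->0 3b->0 4a->2 4b->2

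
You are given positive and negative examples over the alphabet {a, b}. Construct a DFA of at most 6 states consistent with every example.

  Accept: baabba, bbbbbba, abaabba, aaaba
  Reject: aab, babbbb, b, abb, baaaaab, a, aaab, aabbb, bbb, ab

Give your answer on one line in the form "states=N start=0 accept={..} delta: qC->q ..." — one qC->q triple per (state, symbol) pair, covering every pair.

states=3 start=0 accept={2} delta: 0a->0 0b->1 1a->2 1b->1 2a->0 2b->0

Grow the machine one transition at a time. Run the examples from 0; the earliest place one falls off (shortest prefix, ties alphabetical) gets sent to the lowest-numbered state that keeps every Accept/Reject pair distinguishable — a pair clashes when both reach the same state with identical unread suffix — and to a fresh state only if none does.
a: 0a undefined. 0a->0: ok.
b: 0b undefined. 0b->0: no, baabba/aab meet in 0. Open state 1: 0b->1.
ba: 1a undefined. 1a->0: no, aaaba/a meet in 0. 1a->1: no, aaaba/aab meet in 1. Open state 2: 1a->2.
bb: 1b undefined. 1b->0: no, bbbbbba/abb meet in 0. 1b->1: ok.
baa: 2a undefined. 2a->0: ok.
bab: 2b undefined. 2b->0: ok.
All examples now run through 3 states with every (state, symbol) defined. Accept strings end in {2}, Reject strings end in {0,1}; accept={2}.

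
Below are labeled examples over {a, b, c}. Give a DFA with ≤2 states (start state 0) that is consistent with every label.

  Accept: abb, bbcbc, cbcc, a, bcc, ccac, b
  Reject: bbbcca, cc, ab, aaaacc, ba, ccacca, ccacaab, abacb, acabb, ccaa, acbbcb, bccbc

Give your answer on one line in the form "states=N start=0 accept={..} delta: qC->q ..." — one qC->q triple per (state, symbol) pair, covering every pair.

State merging on the prefix tree: take the shortest (then alphabetical) example prefix whose next move is undefined and point that move at state 0, else 1, else 2, ...; a target is out if some Accept/Reject pair would then sit in one state with the same input left (inseparable). If every existing state is out, open a new one.
a: 0a undefined. 0a->0: no, b/ab meet in 0 with "b" left. Open state 1: 0a->1.
b: 0b undefined. 0b->0: no, a/ba meet in 1. 0b->1: ok.
c: 0c undefined. 0c->0: ok.
aa: 1a undefined. 1a->0: ok.
ab: 1b undefined. 1b->0: ok.
ac: 1c undefined. 1c->0: no, abb/bbbcca meet in 1. 1c->1: ok.
All examples now run through 2 states with every (state, symbol) defined. Accept strings end in {1}, Reject strings end in {0}; accept={1}.

states=2 start=0 accept={1} delta: 0a->1 0b->1 0c->0 1a->0 1b->0 1c->1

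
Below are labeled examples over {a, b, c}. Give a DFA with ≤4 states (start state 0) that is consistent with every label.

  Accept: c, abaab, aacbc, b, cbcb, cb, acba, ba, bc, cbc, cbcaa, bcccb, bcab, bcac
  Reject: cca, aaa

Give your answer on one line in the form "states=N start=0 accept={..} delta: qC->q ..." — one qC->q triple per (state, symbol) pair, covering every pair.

State merging on the prefix tree: take the shortest (then alphabetical) example prefix whose next move is undefined and point that move at state 0, else 1, else 2, ...; a target is out if some Accept/Reject pair would then sit in one state with the same input left (inseparable). If every existing state is out, open a new one.
a: 0a undefined. 0a->0: ok.
b: 0b undefined. 0b->0: no, abaab/aaa meet in 0. Open state 1: 0b->1.
c: 0c undefined. 0c->0: no, c/cca meet in 0. 0c->1: ok.
ba: 1a undefined. 1a->0: no, ba/aaa meet in 0. 1a->1: ok.
bc: 1c undefined. 1c->0: no, bc/cca meet in 0. 1c->1: no, c/cca meet in 1. Open state 2: 1c->2.
cb: 1b undefined. 1b->0: no, abaab/aaa meet in 0. 1b->1: ok.
bca: 2a undefined. 2a->0: no, cbcaa/cca meet in 0. 2a->1: no, c/cca meet in 1. 2a->2: no, aacbc/cca meet in 2. Open state 3: 2a->3.
bcc: 2c undefined. 2c->0: ok.
bcab: 3b undefined. 3b->0: no, bcab/aaa meet in 0. 3b->1: ok.
bcac: 3c undefined. 3c->0: no, bcac/aaa meet in 0. 3c->1: ok.
cbcb: 2b undefined. 2b->0: no, cbcb/aaa meet in 0. 2b->1: ok.
cbcaa: 3a undefined. 3a->0: no, cbcaa/aaa meet in 0. 3a->1: ok.
All examples now run through 4 states with every (state, symbol) defined. Accept strings end in {1,2}, Reject strings end in {0,3}; accept={1,2}.

states=4 start=0 accept={1,2} delta: 0a->0 0b->1 0c->1 1a->1 1b->1 1c->2 2a->3 2b->1 2c->0 3a->1 3b->1 3c->1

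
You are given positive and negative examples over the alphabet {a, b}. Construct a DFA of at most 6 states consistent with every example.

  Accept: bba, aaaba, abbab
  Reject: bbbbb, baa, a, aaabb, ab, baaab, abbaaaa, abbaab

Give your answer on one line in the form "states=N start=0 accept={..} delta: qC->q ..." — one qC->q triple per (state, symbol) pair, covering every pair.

Grow the machine one transition at a time. Run the examples from 0; the earliest place one falls off (shortest prefix, ties alphabetical) gets sent to the lowest-numbered state that keeps every Accept/Reject pair distinguishable — a pair clashes when both reach the same state with identical unread suffix — and to a fresh state only if none does.
a: 0a undefined. 0a->0: ok.
b: 0b undefined. 0b->0: no, bba/bbbbb meet in 0. Open state 1: 0b->1.
ba: 1a undefined. 1a->0: no, aaaba/baa meet in 0. 1a->1: no, aaaba/baa meet in 1. Open state 2: 1a->2.
bb: 1b undefined. 1b->0: no, bba/a meet in 0. 1b->1: ok.
baa: 2a undefined. 2a->0: ok.
abbab: 2b undefined. 2b->0: no, abbab/baa meet in 0. 2b->1: no, abbab/bbbbb meet in 1. 2b->2: ok.
All examples now run through 3 states with every (state, symbol) defined. Accept strings end in {2}, Reject strings end in {0,1}; accept={2}.

states=3 start=0 accept={2} delta: 0a->0 0b->1 1a->2 1b->1 2a->0 2b->2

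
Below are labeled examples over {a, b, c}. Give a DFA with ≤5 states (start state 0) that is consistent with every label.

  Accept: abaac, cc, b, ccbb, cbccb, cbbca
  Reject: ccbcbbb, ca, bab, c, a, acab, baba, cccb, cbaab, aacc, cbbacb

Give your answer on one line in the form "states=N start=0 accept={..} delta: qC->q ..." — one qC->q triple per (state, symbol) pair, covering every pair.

states=4 start=0 accept={0} delta: 0a->1 0b->0 0c->1 1a->1 1b->2 1c->0 2a->1 2b->3 2c->1 3a->0 3b->1 3c->3

Grow the machine one transition at a time. Run the examples from 0; the earliest place one falls off (shortest prefix, ties alphabetical) gets sent to the lowest-numbered state that keeps every Accept/Reject pair distinguishable — a pair clashes when both reach the same state with identical unread suffix — and to a fresh state only if none does.
a: 0a undefined. 0a->0: no, cc/aacc meet in 0 with "cc" left. Open state 1: 0a->1.
b: 0b undefined. 0b->0: ok.
c: 0c undefined. 0c->0: no, cc/ccbcbbb meet in 0. 0c->1: ok.
aa: 1a undefined. 1a->0: no, cc/aacc meet in 1 with "c" left. 1a->1: ok.
ab: 1b undefined. 1b->0: no, b/bab meet in 0. 1b->1: no, cbccb/cccb meet in 1 with "ccb" left. Open state 2: 1b->2.
ac: 1c undefined. 1c->0: ok.
aba: 2a undefined. 2a->0: no, abaac/baba meet in 0. 2a->1: ok.
cbb: 2b undefined. 2b->0: no, abaac/ccbcbbb meet in 0. 2b->1: no, abaac/cbbacb meet in 0. 2b->2: no, abaac/cbbacb meet in 0. Open state 3: 2b->3.
cbc: 2c undefined. 2c->0: no, cbccb/bab meet in 2. 2c->1: ok.
cbba: 3a undefined. 3a->0: ok.
cbbc: 3c undefined. 3c->0: no, cbbca/ca meet in 1. 3c->1: no, cbbca/ca meet in 1. 3c->2: no, cbbca/ca meet in 1. 3c->3: ok.
ccbcbbb: 3b undefined. 3b->0: no, abaac/ccbcbbb meet in 0. 3b->1: ok.
All examples now run through 4 states with every (state, symbol) defined. Accept strings end in {0}, Reject strings end in {1,2}; accept={0}.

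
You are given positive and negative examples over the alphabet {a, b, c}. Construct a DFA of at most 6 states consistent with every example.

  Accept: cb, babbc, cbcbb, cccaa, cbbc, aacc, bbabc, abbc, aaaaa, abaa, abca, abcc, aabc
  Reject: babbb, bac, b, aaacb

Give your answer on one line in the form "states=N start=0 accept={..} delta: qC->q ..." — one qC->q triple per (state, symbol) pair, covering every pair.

Fold the examples into a partial DFA from state 0: repeatedly fix the first undefined (state, symbol) met by the shortest-then-alphabetical prefix, trying targets in increasing order and rejecting any under which an Accept and a Reject string meet in one state with the same remainder; add a state when all current targets are rejected. Accepting states are where Accept strings end.
a: 0a undefined. 0a->0: no, cb/aaacb meet in 0 with "cb" left. Open state 1: 0a->1.
b: 0b undefined. 0b->0: ok.
c: 0c undefined. 0c->0: no, cb/b meet in 0. 0c->1: ok.
aa: 1a undefined. 1a->0: no, aacc/bac meet in 1 with "c" left. 1a->1: ok.
ab: 1b undefined. 1b->0: no, cb/babbb meet in 0. 1b->1: no, cb/babbb meet in 1. Open state 2: 1b->2.
cc: 1c undefined. 1c->0: ok.
aba: 2a undefined. 2a->0: ok.
abb: 2b undefined. 2b->0: ok.
abc: 2c undefined. 2c->0: no, cbcbb/babbb meet in 0. 2c->1: no, cbcbb/babbb meet in 0. 2c->2: no, cbcbb/babbb meet in 0. Open state 3: 2c->3.
abca: 3a undefined. 3a->0: no, abca/babbb meet in 0. 3a->1: ok.
abcc: 3c undefined. 3c->0: no, abcc/babbb meet in 0. 3c->1: ok.
cbcb: 3b undefined. 3b->0: no, cbcbb/babbb meet in 0. 3b->1: ok.
All examples now run through 4 states with every (state, symbol) defined. Accept strings end in {1,2,3}, Reject strings end in {0}; accept={1,2,3}.

states=4 start=0 accept={1,2,3} delta: 0a->1 0b->0 0c->1 1a->1 1b->2 1c->0 2a->0 2b->0 2c->3 3a->1 3b->1 3c->1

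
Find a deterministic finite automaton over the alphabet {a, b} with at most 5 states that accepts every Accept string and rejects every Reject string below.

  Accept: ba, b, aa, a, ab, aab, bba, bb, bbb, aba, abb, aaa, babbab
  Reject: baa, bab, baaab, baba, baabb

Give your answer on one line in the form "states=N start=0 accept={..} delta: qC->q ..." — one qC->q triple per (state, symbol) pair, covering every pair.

State merging on the prefix tree: take the shortest (then alphabetical) example prefix whose next move is undefined and point that move at state 0, else 1, else 2, ...; a target is out if some Accept/Reject pair would then sit in one state with the same input left (inseparable). If every existing state is out, open a new one.
a: 0a undefined. 0a->0: ok.
b: 0b undefined. 0b->0: no, ba/baa meet in 0. Open state 1: 0b->1.
ba: 1a undefined. 1a->0: no, ba/baa meet in 0. 1a->1: no, ba/baa meet in 1. Open state 2: 1a->2.
bb: 1b undefined. 1b->0: ok.
baa: 2a undefined. 2a->0: no, b/baaab meet in 1. 2a->1: no, b/baa meet in 1. 2a->2: no, ba/baa meet in 2. Open state 3: 2a->3.
bab: 2b undefined. 2b->0: no, aa/bab meet in 0. 2b->1: no, ba/baba meet in 2. 2b->2: no, ba/bab meet in 2. 2b->3: ok.
baaa: 3a undefined. 3a->0: no, b/baaab meet in 1. 3a->1: no, b/baba meet in 1. 3a->2: no, ba/baba meet in 2. 3a->3: ok.
baab: 3b undefined. 3b->0: no, b/baabb meet in 1. 3b->1: no, b/baaab meet in 1. 3b->2: no, ba/baaab meet in 2. 3b->3: no, babbab/baa meet in 3. Open state 4: 3b->4.
baabb: 4b undefined. 4b->0: no, aa/baabb meet in 0. 4b->1: no, b/baabb meet in 1. 4b->2: no, ba/baabb meet in 2. 4b->3: ok.
babba: 4a undefined. 4a->0: ok.
All examples now run through 5 states with every (state, symbol) defined. Accept strings end in {0,1,2}, Reject strings end in {3,4}; accept={0,1,2}.

states=5 start=0 accept={0,1,2} delta: 0a->0 0b->1 1a->2 1b->0 2a->3 2b->3 3a->3 3b->4 4a->0 4b->3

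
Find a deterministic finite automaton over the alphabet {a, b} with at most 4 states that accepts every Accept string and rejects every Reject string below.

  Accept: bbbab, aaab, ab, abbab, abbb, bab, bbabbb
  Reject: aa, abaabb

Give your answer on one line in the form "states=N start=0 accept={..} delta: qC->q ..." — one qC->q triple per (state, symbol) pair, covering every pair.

Fold the examples into a partial DFA from state 0: repeatedly fix the first undefined (state, symbol) met by the shortest-then-alphabetical prefix, trying targets in increasing order and rejecting any under which an Accept and a Reject string meet in one state with the same remainder; add a state when all current targets are rejected. Accepting states are where Accept strings end.
a: 0a undefined. 0a->0: ok.
b: 0b undefined. 0b->0: no, bbbab/aa meet in 0. Open state 1: 0b->1.
ba: 1a undefined. 1a->0: ok.
bb: 1b undefined. 1b->0: ok.
All examples now run through 2 states with every (state, symbol) defined. Accept strings end in {1}, Reject strings end in {0}; accept={1}.

states=2 start=0 accept={1} delta: 0a->0 0b->1 1a->0 1b->0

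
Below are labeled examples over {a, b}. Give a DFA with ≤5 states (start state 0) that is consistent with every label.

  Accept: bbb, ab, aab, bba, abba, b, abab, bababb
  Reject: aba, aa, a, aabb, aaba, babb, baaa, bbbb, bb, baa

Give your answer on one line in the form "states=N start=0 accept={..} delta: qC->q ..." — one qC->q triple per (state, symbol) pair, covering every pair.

states=5 start=0 accept={1,4} delta: 0a->0 0b->1 1a->2 1b->3 2a->0 2b->4 3a->1 3b->1 4a->1 4b->0

Grow the machine one transition at a time. Run the examples from 0; the earliest place one falls off (shortest prefix, ties alphabetical) gets sent to the lowest-numbered state that keeps every Accept/Reject pair distinguishable — a pair clashes when both reach the same state with identical unread suffix — and to a fresh state only if none does.
a: 0a undefined. 0a->0: ok.
b: 0b undefined. 0b->0: no, bbb/aba meet in 0. Open state 1: 0b->1.
ba: 1a undefined. 1a->0: no, bababb/aabb meet in 1 with "b" left. 1a->1: no, bbb/babb meet in 1 with "bb" left. Open state 2: 1a->2.
bb: 1b undefined. 1b->0: no, bba/aa meet in 0. 1b->1: no, bbb/aabb meet in 1. 1b->2: no, bba/baa meet in 2 with "a" left. Open state 3: 1b->3.
baa: 2a undefined. 2a->0: ok.
bab: 2b undefined. 2b->0: no, ab/babb meet in 1. 2b->1: no, bababb/aabb meet in 3. 2b->2: no, abab/aba meet in 2. 2b->3: no, bbb/babb meet in 3 with "b" left. Open state 4: 2b->4.
bba: 3a undefined. 3a->0: no, bba/aa meet in 0. 3a->1: ok.
bbb: 3b undefined. 3b->0: no, bbb/aa meet in 0. 3b->1: ok.
baba: 4a undefined. 4a->0: no, bababb/aabb meet in 3. 4a->1: ok.
babb: 4b undefined. 4b->0: ok.
All examples now run through 5 states with every (state, symbol) defined. Accept strings end in {1,4}, Reject strings end in {0,2,3}; accept={1,4}.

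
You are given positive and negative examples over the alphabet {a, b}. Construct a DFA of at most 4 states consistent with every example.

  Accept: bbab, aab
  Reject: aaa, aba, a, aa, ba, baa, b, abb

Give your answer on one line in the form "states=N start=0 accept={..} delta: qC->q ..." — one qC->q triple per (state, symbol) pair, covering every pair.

states=3 start=0 accept={2} delta: 0a->1 0b->0 1a->1 1b->2 2a->0 2b->0

Fold the examples into a partial DFA from state 0: repeatedly fix the first undefined (state, symbol) met by the shortest-then-alphabetical prefix, trying targets in increasing order and rejecting any under which an Accept and a Reject string meet in one state with the same remainder; add a state when all current targets are rejected. Accepting states are where Accept strings end.
a: 0a undefined. 0a->0: no, aab/b meet in 0 with "b" left. Open state 1: 0a->1.
b: 0b undefined. 0b->0: ok.
aa: 1a undefined. 1a->0: no, aab/aa meet in 0. 1a->1: ok.
ab: 1b undefined. 1b->0: no, bbab/b meet in 0. 1b->1: no, bbab/aaa meet in 1. Open state 2: 1b->2.
aba: 2a undefined. 2a->0: ok.
abb: 2b undefined. 2b->0: ok.
All examples now run through 3 states with every (state, symbol) defined. Accept strings end in {2}, Reject strings end in {0,1}; accept={2}.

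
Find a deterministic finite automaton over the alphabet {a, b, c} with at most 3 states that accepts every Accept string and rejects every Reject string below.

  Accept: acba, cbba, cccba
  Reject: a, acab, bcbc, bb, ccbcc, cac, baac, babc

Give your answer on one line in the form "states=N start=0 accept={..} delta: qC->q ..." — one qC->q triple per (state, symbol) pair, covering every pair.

Grow the machine one transition at a time. Run the examples from 0; the earliest place one falls off (shortest prefix, ties alphabetical) gets sent to the lowest-numbered state that keeps every Accept/Reject pair distinguishable — a pair clashes when both reach the same state with identical unread suffix — and to a fresh state only if none does.
a: 0a undefined. 0a->0: ok.
b: 0b undefined. 0b->0: ok.
c: 0c undefined. 0c->0: no, acba/a meet in 0. Open state 1: 0c->1.
ca: 1a undefined. 1a->0: ok.
cb: 1b undefined. 1b->0: no, acba/a meet in 0. 1b->1: no, acba/a meet in 0. Open state 2: 1b->2.
cc: 1c undefined. 1c->0: ok.
cbb: 2b undefined. 2b->0: no, cbba/a meet in 0. 2b->1: no, cbba/a meet in 0. 2b->2: ok.
acba: 2a undefined. 2a->0: no, acba/a meet in 0. 2a->1: no, acba/cac meet in 1. 2a->2: ok.
bcbc: 2c undefined. 2c->0: ok.
All examples now run through 3 states with every (state, symbol) defined. Accept strings end in {2}, Reject strings end in {0,1}; accept={2}.

states=3 start=0 accept={2} delta: 0a->0 0b->0 0c->1 1a->0 1b->2 1c->0 2a->2 2b->2 2c->0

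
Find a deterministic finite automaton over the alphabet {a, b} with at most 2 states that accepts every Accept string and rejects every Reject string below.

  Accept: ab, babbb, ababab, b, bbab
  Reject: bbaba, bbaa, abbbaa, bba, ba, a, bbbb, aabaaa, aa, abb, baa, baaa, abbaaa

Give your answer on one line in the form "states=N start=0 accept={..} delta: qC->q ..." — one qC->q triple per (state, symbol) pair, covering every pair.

states=2 start=0 accept={1} delta: 0a->0 0b->1 1a->0 1b->0

Fold the examples into a partial DFA from state 0: repeatedly fix the first undefined (state, symbol) met by the shortest-then-alphabetical prefix, trying targets in increasing order and rejecting any under which an Accept and a Reject string meet in one state with the same remainder; add a state when all current targets are rejected. Accepting states are where Accept strings end.
a: 0a undefined. 0a->0: ok.
b: 0b undefined. 0b->0: no, ab/bbaba meet in 0. Open state 1: 0b->1.
ba: 1a undefined. 1a->0: ok.
bb: 1b undefined. 1b->0: ok.
All examples now run through 2 states with every (state, symbol) defined. Accept strings end in {1}, Reject strings end in {0}; accept={1}.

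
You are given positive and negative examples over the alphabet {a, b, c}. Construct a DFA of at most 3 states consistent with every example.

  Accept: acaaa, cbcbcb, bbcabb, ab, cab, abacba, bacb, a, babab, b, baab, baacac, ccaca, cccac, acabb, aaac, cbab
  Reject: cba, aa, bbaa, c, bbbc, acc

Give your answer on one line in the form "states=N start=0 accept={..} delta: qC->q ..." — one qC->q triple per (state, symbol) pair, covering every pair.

State merging on the prefix tree: take the shortest (then alphabetical) example prefix whose next move is undefined and point that move at state 0, else 1, else 2, ...; a target is out if some Accept/Reject pair would then sit in one state with the same input left (inseparable). If every existing state is out, open a new one.
a: 0a undefined. 0a->0: no, a/aa meet in 0. Open state 1: 0a->1.
b: 0b undefined. 0b->0: ok.
c: 0c undefined. 0c->0: no, cbcbcb/c meet in 0. 0c->1: no, a/c meet in 1. Open state 2: 0c->2.
aa: 1a undefined. 1a->0: no, b/aa meet in 0. 1a->1: no, a/aa meet in 1. 1a->2: ok.
ab: 1b undefined. 1b->0: ok.
ac: 1c undefined. 1c->0: ok.
ca: 2a undefined. 2a->0: no, aaac/aa meet in 2. 2a->1: ok.
cb: 2b undefined. 2b->0: no, acaaa/cba meet in 1. 2b->1: ok.
cc: 2c undefined. 2c->0: ok.
All examples now run through 3 states with every (state, symbol) defined. Accept strings end in {0,1}, Reject strings end in {2}; accept={0,1}.

states=3 start=0 accept={0,1} delta: 0a->1 0b->0 0c->2 1a->2 1b->0 1c->0 2a->1 2b->1 2c->0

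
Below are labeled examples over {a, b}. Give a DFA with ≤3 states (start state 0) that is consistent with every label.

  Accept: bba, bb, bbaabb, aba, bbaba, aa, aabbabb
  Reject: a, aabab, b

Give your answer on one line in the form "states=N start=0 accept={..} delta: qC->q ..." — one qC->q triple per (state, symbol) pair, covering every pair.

Fold the examples into a partial DFA from state 0: repeatedly fix the first undefined (state, symbol) met by the shortest-then-alphabetical prefix, trying targets in increasing order and rejecting any under which an Accept and a Reject string meet in one state with the same remainder; add a state when all current targets are rejected. Accepting states are where Accept strings end.
a: 0a undefined. 0a->0: no, aa/a meet in 0. Open state 1: 0a->1.
b: 0b undefined. 0b->0: no, bba/a meet in 1. 0b->1: ok.
aa: 1a undefined. 1a->0: ok.
ab: 1b undefined. 1b->0: no, bba/a meet in 1. 1b->1: no, bb/a meet in 1. Open state 2: 1b->2.
aba: 2a undefined. 2a->0: ok.
bbaabb: 2b undefined. 2b->0: ok.
All examples now run through 3 states with every (state, symbol) defined. Accept strings end in {0,2}, Reject strings end in {1}; accept={0,2}.

states=3 start=0 accept={0,2} delta: 0a->1 0b->1 1a->0 1b->2 2a->0 2b->0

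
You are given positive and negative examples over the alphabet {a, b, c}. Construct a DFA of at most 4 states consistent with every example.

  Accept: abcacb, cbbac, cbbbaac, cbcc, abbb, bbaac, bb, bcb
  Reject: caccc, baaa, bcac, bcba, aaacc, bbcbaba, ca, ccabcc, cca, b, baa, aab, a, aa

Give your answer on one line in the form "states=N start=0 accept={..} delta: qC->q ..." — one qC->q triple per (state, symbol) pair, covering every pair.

states=4 start=0 accept={2} delta: 0a->0 0b->1 0c->1 1a->0 1b->2 1c->1 2a->3 2b->2 2c->2 3a->2 3b->0 3c->2

Grow the machine one transition at a time. Run the examples from 0; the earliest place one falls off (shortest prefix, ties alphabetical) gets sent to the lowest-numbered state that keeps every Accept/Reject pair distinguishable — a pair clashes when both reach the same state with identical unread suffix — and to a fresh state only if none does.
a: 0a undefined. 0a->0: ok.
b: 0b undefined. 0b->0: no, abbb/baaa meet in 0. Open state 1: 0b->1.
c: 0c undefined. 0c->0: no, cbcc/ccabcc meet in 1 with "cc" left. 0c->1: ok.
ba: 1a undefined. 1a->0: ok.
bb: 1b undefined. 1b->0: no, cbbac/b meet in 1. 1b->1: no, cbbac/b meet in 1. Open state 2: 1b->2.
bc: 1c undefined. 1c->0: no, bcb/caccc meet in 1. 1c->1: ok.
bba: 2a undefined. 2a->0: no, bbaac/caccc meet in 1. 2a->1: no, bbaac/caccc meet in 1. 2a->2: no, abcacb/bcba meet in 2. Open state 3: 2a->3.
bbc: 2c undefined. 2c->0: no, cbcc/caccc meet in 1. 2c->1: no, cbcc/caccc meet in 1. 2c->2: ok.
cbb: 2b undefined. 2b->0: no, cbbac/caccc meet in 1. 2b->1: no, cbbac/caccc meet in 1. 2b->2: ok.
bbaa: 3a undefined. 3a->0: no, cbbbaac/caccc meet in 1. 3a->1: no, cbbbaac/caccc meet in 1. 3a->2: ok.
cbbac: 3c undefined. 3c->0: no, cbbac/baaa meet in 0. 3c->1: no, cbbac/caccc meet in 1. 3c->2: ok.
bbcbab: 3b undefined. 3b->0: ok.
All examples now run through 4 states with every (state, symbol) defined. Accept strings end in {2}, Reject strings end in {0,1,3}; accept={2}.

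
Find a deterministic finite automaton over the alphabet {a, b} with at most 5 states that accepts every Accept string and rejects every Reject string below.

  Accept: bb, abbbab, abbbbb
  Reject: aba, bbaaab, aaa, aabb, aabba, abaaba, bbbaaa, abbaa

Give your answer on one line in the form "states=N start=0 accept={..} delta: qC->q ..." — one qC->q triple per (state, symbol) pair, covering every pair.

states=5 start=0 accept={0} delta: 0a->1 0b->0 1a->1 1b->2 2a->1 2b->3 3a->1 3b->4 4a->0 4b->0

Grow the machine one transition at a time. Run the examples from 0; the earliest place one falls off (shortest prefix, ties alphabetical) gets sent to the lowest-numbered state that keeps every Accept/Reject pair distinguishable — a pair clashes when both reach the same state with identical unread suffix — and to a fresh state only if none does.
a: 0a undefined. 0a->0: no, bb/aabb meet in 0 with "bb" left. Open state 1: 0a->1.
b: 0b undefined. 0b->0: ok.
aa: 1a undefined. 1a->0: no, bb/aabb meet in 0. 1a->1: ok.
ab: 1b undefined. 1b->0: no, bb/bbaaab meet in 0. 1b->1: no, abbbab/aba meet in 1. Open state 2: 1b->2.
aba: 2a undefined. 2a->0: no, bb/aba meet in 0. 2a->1: ok.
abb: 2b undefined. 2b->0: no, bb/aabb meet in 0. 2b->1: no, abbbab/bbaaab meet in 2. 2b->2: no, abbbab/bbaaab meet in 2. Open state 3: 2b->3.
abba: 3a undefined. 3a->0: no, bb/aabba meet in 0. 3a->1: ok.
abbb: 3b undefined. 3b->0: no, abbbab/bbaaab meet in 2. 3b->1: no, abbbab/bbaaab meet in 2. 3b->2: no, abbbab/bbaaab meet in 2. 3b->3: no, abbbab/bbaaab meet in 2. Open state 4: 3b->4.
abbba: 4a undefined. 4a->0: ok.
abbbb: 4b undefined. 4b->0: ok.
All examples now run through 5 states with every (state, symbol) defined. Accept strings end in {0}, Reject strings end in {1,2,3}; accept={0}.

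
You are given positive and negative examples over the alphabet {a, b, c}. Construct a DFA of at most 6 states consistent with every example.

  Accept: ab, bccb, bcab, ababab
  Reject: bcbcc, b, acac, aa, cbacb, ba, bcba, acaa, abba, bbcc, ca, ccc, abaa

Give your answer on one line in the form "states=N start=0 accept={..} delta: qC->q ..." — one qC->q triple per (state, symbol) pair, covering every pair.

State merging on the prefix tree: take the shortest (then alphabetical) example prefix whose next move is undefined and point that move at state 0, else 1, else 2, ...; a target is out if some Accept/Reject pair would then sit in one state with the same input left (inseparable). If every existing state is out, open a new one.
a: 0a undefined. 0a->0: no, ab/b meet in 0 with "b" left. Open state 1: 0a->1.
b: 0b undefined. 0b->0: ok.
c: 0c undefined. 0c->0: no, bccb/bcbcc meet in 0. 0c->1: ok.
aa: 1a undefined. 1a->0: no, bcab/b meet in 0. 1a->1: ok.
ab: 1b undefined. 1b->0: no, ab/b meet in 0. 1b->1: no, ab/aa meet in 1. Open state 2: 1b->2.
ac: 1c undefined. 1c->0: no, bccb/b meet in 0. 1c->1: ok.
aba: 2a undefined. 2a->0: no, ab/cbacb meet in 2. 2a->1: no, ab/cbacb meet in 2. 2a->2: no, ab/bcba meet in 2. Open state 3: 2a->3.
abb: 2b undefined. 2b->0: ok.
abaa: 3a undefined. 3a->0: ok.
abab: 3b undefined. 3b->0: ok.
bcbc: 2c undefined. 2c->0: ok.
cbac: 3c undefined. 3c->0: ok.
All examples now run through 4 states with every (state, symbol) defined. Accept strings end in {2}, Reject strings end in {0,1,3}; accept={2}.

states=4 start=0 accept={2} delta: 0a->1 0b->0 0c->1 1a->1 1b->2 1c->1 2a->3 2b->0 2c->0 3a->0 3b->0 3c->0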